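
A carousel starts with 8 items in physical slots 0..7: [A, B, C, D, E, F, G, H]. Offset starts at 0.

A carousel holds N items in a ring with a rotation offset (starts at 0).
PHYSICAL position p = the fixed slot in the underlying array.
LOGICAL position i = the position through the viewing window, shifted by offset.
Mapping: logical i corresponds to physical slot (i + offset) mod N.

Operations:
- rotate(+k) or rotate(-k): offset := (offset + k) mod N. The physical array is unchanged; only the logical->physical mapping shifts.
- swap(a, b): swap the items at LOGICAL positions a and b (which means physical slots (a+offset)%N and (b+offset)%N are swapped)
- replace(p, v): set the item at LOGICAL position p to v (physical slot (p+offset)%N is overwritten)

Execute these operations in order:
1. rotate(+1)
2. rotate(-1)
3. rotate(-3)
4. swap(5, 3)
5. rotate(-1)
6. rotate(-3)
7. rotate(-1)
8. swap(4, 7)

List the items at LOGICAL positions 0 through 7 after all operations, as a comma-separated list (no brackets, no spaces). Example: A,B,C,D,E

After op 1 (rotate(+1)): offset=1, physical=[A,B,C,D,E,F,G,H], logical=[B,C,D,E,F,G,H,A]
After op 2 (rotate(-1)): offset=0, physical=[A,B,C,D,E,F,G,H], logical=[A,B,C,D,E,F,G,H]
After op 3 (rotate(-3)): offset=5, physical=[A,B,C,D,E,F,G,H], logical=[F,G,H,A,B,C,D,E]
After op 4 (swap(5, 3)): offset=5, physical=[C,B,A,D,E,F,G,H], logical=[F,G,H,C,B,A,D,E]
After op 5 (rotate(-1)): offset=4, physical=[C,B,A,D,E,F,G,H], logical=[E,F,G,H,C,B,A,D]
After op 6 (rotate(-3)): offset=1, physical=[C,B,A,D,E,F,G,H], logical=[B,A,D,E,F,G,H,C]
After op 7 (rotate(-1)): offset=0, physical=[C,B,A,D,E,F,G,H], logical=[C,B,A,D,E,F,G,H]
After op 8 (swap(4, 7)): offset=0, physical=[C,B,A,D,H,F,G,E], logical=[C,B,A,D,H,F,G,E]

Answer: C,B,A,D,H,F,G,E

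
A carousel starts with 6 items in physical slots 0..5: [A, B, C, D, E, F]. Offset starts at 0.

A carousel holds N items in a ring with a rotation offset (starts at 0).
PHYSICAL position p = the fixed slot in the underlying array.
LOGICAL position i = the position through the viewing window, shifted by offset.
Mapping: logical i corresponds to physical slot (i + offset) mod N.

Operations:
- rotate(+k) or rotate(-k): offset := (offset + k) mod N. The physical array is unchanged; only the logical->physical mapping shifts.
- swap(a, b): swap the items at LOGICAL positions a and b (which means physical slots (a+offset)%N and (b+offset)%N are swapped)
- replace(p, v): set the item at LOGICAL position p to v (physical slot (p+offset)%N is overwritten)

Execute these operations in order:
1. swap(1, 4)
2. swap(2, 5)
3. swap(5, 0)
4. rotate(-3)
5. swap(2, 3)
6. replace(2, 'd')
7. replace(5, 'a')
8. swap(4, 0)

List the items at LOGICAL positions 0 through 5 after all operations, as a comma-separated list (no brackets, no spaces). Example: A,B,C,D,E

After op 1 (swap(1, 4)): offset=0, physical=[A,E,C,D,B,F], logical=[A,E,C,D,B,F]
After op 2 (swap(2, 5)): offset=0, physical=[A,E,F,D,B,C], logical=[A,E,F,D,B,C]
After op 3 (swap(5, 0)): offset=0, physical=[C,E,F,D,B,A], logical=[C,E,F,D,B,A]
After op 4 (rotate(-3)): offset=3, physical=[C,E,F,D,B,A], logical=[D,B,A,C,E,F]
After op 5 (swap(2, 3)): offset=3, physical=[A,E,F,D,B,C], logical=[D,B,C,A,E,F]
After op 6 (replace(2, 'd')): offset=3, physical=[A,E,F,D,B,d], logical=[D,B,d,A,E,F]
After op 7 (replace(5, 'a')): offset=3, physical=[A,E,a,D,B,d], logical=[D,B,d,A,E,a]
After op 8 (swap(4, 0)): offset=3, physical=[A,D,a,E,B,d], logical=[E,B,d,A,D,a]

Answer: E,B,d,A,D,a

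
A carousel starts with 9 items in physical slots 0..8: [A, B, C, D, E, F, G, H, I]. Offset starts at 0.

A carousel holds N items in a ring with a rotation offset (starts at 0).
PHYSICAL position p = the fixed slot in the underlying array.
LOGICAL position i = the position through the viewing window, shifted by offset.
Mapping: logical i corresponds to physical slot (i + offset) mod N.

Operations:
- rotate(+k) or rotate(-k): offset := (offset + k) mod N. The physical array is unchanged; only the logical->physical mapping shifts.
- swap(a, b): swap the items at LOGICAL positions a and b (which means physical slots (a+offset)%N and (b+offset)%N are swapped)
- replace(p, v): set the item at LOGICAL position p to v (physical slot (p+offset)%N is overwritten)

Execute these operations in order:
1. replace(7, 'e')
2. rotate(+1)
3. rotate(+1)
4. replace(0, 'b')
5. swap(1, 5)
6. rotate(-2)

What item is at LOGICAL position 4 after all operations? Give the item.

After op 1 (replace(7, 'e')): offset=0, physical=[A,B,C,D,E,F,G,e,I], logical=[A,B,C,D,E,F,G,e,I]
After op 2 (rotate(+1)): offset=1, physical=[A,B,C,D,E,F,G,e,I], logical=[B,C,D,E,F,G,e,I,A]
After op 3 (rotate(+1)): offset=2, physical=[A,B,C,D,E,F,G,e,I], logical=[C,D,E,F,G,e,I,A,B]
After op 4 (replace(0, 'b')): offset=2, physical=[A,B,b,D,E,F,G,e,I], logical=[b,D,E,F,G,e,I,A,B]
After op 5 (swap(1, 5)): offset=2, physical=[A,B,b,e,E,F,G,D,I], logical=[b,e,E,F,G,D,I,A,B]
After op 6 (rotate(-2)): offset=0, physical=[A,B,b,e,E,F,G,D,I], logical=[A,B,b,e,E,F,G,D,I]

Answer: E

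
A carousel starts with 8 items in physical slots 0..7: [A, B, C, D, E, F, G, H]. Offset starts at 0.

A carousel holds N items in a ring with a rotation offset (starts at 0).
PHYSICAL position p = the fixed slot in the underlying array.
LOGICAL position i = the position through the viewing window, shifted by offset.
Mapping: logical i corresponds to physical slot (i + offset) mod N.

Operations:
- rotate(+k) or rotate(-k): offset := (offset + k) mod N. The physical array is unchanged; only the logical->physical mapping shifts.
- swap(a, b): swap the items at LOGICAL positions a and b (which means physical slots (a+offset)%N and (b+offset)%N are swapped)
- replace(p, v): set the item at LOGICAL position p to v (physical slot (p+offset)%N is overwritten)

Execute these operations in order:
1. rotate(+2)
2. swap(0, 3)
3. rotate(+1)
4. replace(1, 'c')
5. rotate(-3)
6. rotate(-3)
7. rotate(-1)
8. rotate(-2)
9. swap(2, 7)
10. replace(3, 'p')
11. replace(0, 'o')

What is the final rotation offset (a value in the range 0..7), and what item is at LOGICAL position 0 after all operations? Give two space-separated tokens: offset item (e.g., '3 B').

Answer: 2 o

Derivation:
After op 1 (rotate(+2)): offset=2, physical=[A,B,C,D,E,F,G,H], logical=[C,D,E,F,G,H,A,B]
After op 2 (swap(0, 3)): offset=2, physical=[A,B,F,D,E,C,G,H], logical=[F,D,E,C,G,H,A,B]
After op 3 (rotate(+1)): offset=3, physical=[A,B,F,D,E,C,G,H], logical=[D,E,C,G,H,A,B,F]
After op 4 (replace(1, 'c')): offset=3, physical=[A,B,F,D,c,C,G,H], logical=[D,c,C,G,H,A,B,F]
After op 5 (rotate(-3)): offset=0, physical=[A,B,F,D,c,C,G,H], logical=[A,B,F,D,c,C,G,H]
After op 6 (rotate(-3)): offset=5, physical=[A,B,F,D,c,C,G,H], logical=[C,G,H,A,B,F,D,c]
After op 7 (rotate(-1)): offset=4, physical=[A,B,F,D,c,C,G,H], logical=[c,C,G,H,A,B,F,D]
After op 8 (rotate(-2)): offset=2, physical=[A,B,F,D,c,C,G,H], logical=[F,D,c,C,G,H,A,B]
After op 9 (swap(2, 7)): offset=2, physical=[A,c,F,D,B,C,G,H], logical=[F,D,B,C,G,H,A,c]
After op 10 (replace(3, 'p')): offset=2, physical=[A,c,F,D,B,p,G,H], logical=[F,D,B,p,G,H,A,c]
After op 11 (replace(0, 'o')): offset=2, physical=[A,c,o,D,B,p,G,H], logical=[o,D,B,p,G,H,A,c]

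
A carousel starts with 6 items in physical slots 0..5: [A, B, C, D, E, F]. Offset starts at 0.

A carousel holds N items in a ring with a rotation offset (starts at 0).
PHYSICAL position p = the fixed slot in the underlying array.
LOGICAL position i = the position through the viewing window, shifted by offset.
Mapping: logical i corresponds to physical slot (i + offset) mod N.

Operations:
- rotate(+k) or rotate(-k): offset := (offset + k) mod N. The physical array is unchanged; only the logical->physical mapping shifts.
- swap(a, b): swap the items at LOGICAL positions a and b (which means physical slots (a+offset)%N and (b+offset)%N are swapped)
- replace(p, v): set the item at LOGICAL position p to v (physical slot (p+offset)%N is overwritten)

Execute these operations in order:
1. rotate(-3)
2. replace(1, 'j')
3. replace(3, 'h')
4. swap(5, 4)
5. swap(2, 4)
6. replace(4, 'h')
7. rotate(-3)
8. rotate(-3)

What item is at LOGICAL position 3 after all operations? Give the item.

After op 1 (rotate(-3)): offset=3, physical=[A,B,C,D,E,F], logical=[D,E,F,A,B,C]
After op 2 (replace(1, 'j')): offset=3, physical=[A,B,C,D,j,F], logical=[D,j,F,A,B,C]
After op 3 (replace(3, 'h')): offset=3, physical=[h,B,C,D,j,F], logical=[D,j,F,h,B,C]
After op 4 (swap(5, 4)): offset=3, physical=[h,C,B,D,j,F], logical=[D,j,F,h,C,B]
After op 5 (swap(2, 4)): offset=3, physical=[h,F,B,D,j,C], logical=[D,j,C,h,F,B]
After op 6 (replace(4, 'h')): offset=3, physical=[h,h,B,D,j,C], logical=[D,j,C,h,h,B]
After op 7 (rotate(-3)): offset=0, physical=[h,h,B,D,j,C], logical=[h,h,B,D,j,C]
After op 8 (rotate(-3)): offset=3, physical=[h,h,B,D,j,C], logical=[D,j,C,h,h,B]

Answer: h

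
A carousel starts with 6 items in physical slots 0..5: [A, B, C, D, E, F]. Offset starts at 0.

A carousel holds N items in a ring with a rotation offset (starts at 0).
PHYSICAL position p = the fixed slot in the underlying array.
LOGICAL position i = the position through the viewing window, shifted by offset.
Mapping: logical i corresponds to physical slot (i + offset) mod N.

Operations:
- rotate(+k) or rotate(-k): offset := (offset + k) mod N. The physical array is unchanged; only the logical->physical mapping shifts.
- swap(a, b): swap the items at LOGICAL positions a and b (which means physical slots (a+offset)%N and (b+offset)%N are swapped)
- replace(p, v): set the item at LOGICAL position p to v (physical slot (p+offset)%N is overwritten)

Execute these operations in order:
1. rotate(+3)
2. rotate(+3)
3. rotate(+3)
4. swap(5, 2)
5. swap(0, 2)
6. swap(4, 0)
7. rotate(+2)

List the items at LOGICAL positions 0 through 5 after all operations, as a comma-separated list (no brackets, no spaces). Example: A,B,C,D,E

After op 1 (rotate(+3)): offset=3, physical=[A,B,C,D,E,F], logical=[D,E,F,A,B,C]
After op 2 (rotate(+3)): offset=0, physical=[A,B,C,D,E,F], logical=[A,B,C,D,E,F]
After op 3 (rotate(+3)): offset=3, physical=[A,B,C,D,E,F], logical=[D,E,F,A,B,C]
After op 4 (swap(5, 2)): offset=3, physical=[A,B,F,D,E,C], logical=[D,E,C,A,B,F]
After op 5 (swap(0, 2)): offset=3, physical=[A,B,F,C,E,D], logical=[C,E,D,A,B,F]
After op 6 (swap(4, 0)): offset=3, physical=[A,C,F,B,E,D], logical=[B,E,D,A,C,F]
After op 7 (rotate(+2)): offset=5, physical=[A,C,F,B,E,D], logical=[D,A,C,F,B,E]

Answer: D,A,C,F,B,E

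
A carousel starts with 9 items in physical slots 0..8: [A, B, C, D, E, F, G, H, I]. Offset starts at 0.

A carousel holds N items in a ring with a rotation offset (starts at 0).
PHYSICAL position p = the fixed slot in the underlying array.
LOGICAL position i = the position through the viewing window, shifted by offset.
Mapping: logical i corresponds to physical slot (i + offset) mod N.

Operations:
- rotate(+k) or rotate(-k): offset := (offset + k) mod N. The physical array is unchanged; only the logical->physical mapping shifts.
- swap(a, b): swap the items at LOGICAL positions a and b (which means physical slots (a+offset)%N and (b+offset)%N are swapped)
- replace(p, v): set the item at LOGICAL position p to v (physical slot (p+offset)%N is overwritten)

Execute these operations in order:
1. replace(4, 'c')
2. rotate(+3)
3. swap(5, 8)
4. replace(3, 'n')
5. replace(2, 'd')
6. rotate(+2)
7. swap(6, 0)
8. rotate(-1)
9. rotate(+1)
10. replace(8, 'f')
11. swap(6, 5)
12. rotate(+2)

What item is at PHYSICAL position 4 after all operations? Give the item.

After op 1 (replace(4, 'c')): offset=0, physical=[A,B,C,D,c,F,G,H,I], logical=[A,B,C,D,c,F,G,H,I]
After op 2 (rotate(+3)): offset=3, physical=[A,B,C,D,c,F,G,H,I], logical=[D,c,F,G,H,I,A,B,C]
After op 3 (swap(5, 8)): offset=3, physical=[A,B,I,D,c,F,G,H,C], logical=[D,c,F,G,H,C,A,B,I]
After op 4 (replace(3, 'n')): offset=3, physical=[A,B,I,D,c,F,n,H,C], logical=[D,c,F,n,H,C,A,B,I]
After op 5 (replace(2, 'd')): offset=3, physical=[A,B,I,D,c,d,n,H,C], logical=[D,c,d,n,H,C,A,B,I]
After op 6 (rotate(+2)): offset=5, physical=[A,B,I,D,c,d,n,H,C], logical=[d,n,H,C,A,B,I,D,c]
After op 7 (swap(6, 0)): offset=5, physical=[A,B,d,D,c,I,n,H,C], logical=[I,n,H,C,A,B,d,D,c]
After op 8 (rotate(-1)): offset=4, physical=[A,B,d,D,c,I,n,H,C], logical=[c,I,n,H,C,A,B,d,D]
After op 9 (rotate(+1)): offset=5, physical=[A,B,d,D,c,I,n,H,C], logical=[I,n,H,C,A,B,d,D,c]
After op 10 (replace(8, 'f')): offset=5, physical=[A,B,d,D,f,I,n,H,C], logical=[I,n,H,C,A,B,d,D,f]
After op 11 (swap(6, 5)): offset=5, physical=[A,d,B,D,f,I,n,H,C], logical=[I,n,H,C,A,d,B,D,f]
After op 12 (rotate(+2)): offset=7, physical=[A,d,B,D,f,I,n,H,C], logical=[H,C,A,d,B,D,f,I,n]

Answer: f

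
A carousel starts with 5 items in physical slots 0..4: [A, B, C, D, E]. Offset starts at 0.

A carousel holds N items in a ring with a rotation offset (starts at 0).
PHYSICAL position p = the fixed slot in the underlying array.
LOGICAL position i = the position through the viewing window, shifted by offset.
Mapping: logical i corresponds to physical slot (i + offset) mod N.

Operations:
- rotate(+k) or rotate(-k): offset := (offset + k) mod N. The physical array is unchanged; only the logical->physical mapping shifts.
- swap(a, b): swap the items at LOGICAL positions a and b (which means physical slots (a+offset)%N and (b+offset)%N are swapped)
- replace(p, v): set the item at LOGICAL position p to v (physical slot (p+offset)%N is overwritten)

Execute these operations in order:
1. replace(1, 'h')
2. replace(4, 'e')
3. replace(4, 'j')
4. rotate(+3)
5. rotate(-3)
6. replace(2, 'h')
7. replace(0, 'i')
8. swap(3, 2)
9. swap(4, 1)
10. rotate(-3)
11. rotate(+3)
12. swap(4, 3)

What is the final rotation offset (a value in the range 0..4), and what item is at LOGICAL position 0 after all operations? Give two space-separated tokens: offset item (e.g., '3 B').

After op 1 (replace(1, 'h')): offset=0, physical=[A,h,C,D,E], logical=[A,h,C,D,E]
After op 2 (replace(4, 'e')): offset=0, physical=[A,h,C,D,e], logical=[A,h,C,D,e]
After op 3 (replace(4, 'j')): offset=0, physical=[A,h,C,D,j], logical=[A,h,C,D,j]
After op 4 (rotate(+3)): offset=3, physical=[A,h,C,D,j], logical=[D,j,A,h,C]
After op 5 (rotate(-3)): offset=0, physical=[A,h,C,D,j], logical=[A,h,C,D,j]
After op 6 (replace(2, 'h')): offset=0, physical=[A,h,h,D,j], logical=[A,h,h,D,j]
After op 7 (replace(0, 'i')): offset=0, physical=[i,h,h,D,j], logical=[i,h,h,D,j]
After op 8 (swap(3, 2)): offset=0, physical=[i,h,D,h,j], logical=[i,h,D,h,j]
After op 9 (swap(4, 1)): offset=0, physical=[i,j,D,h,h], logical=[i,j,D,h,h]
After op 10 (rotate(-3)): offset=2, physical=[i,j,D,h,h], logical=[D,h,h,i,j]
After op 11 (rotate(+3)): offset=0, physical=[i,j,D,h,h], logical=[i,j,D,h,h]
After op 12 (swap(4, 3)): offset=0, physical=[i,j,D,h,h], logical=[i,j,D,h,h]

Answer: 0 i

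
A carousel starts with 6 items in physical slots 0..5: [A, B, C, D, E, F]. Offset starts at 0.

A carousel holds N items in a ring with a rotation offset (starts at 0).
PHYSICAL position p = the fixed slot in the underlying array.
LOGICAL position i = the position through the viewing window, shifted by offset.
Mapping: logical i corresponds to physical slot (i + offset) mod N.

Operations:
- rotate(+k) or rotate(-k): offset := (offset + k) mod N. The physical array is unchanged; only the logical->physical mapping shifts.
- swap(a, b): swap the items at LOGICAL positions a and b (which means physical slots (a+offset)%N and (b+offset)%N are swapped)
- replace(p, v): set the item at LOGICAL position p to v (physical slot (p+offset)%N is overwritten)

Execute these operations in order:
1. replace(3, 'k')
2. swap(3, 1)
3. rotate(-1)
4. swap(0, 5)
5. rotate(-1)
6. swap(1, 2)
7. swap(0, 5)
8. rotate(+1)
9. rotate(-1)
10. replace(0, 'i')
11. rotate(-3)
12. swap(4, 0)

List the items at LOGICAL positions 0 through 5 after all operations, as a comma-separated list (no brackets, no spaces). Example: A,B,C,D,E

After op 1 (replace(3, 'k')): offset=0, physical=[A,B,C,k,E,F], logical=[A,B,C,k,E,F]
After op 2 (swap(3, 1)): offset=0, physical=[A,k,C,B,E,F], logical=[A,k,C,B,E,F]
After op 3 (rotate(-1)): offset=5, physical=[A,k,C,B,E,F], logical=[F,A,k,C,B,E]
After op 4 (swap(0, 5)): offset=5, physical=[A,k,C,B,F,E], logical=[E,A,k,C,B,F]
After op 5 (rotate(-1)): offset=4, physical=[A,k,C,B,F,E], logical=[F,E,A,k,C,B]
After op 6 (swap(1, 2)): offset=4, physical=[E,k,C,B,F,A], logical=[F,A,E,k,C,B]
After op 7 (swap(0, 5)): offset=4, physical=[E,k,C,F,B,A], logical=[B,A,E,k,C,F]
After op 8 (rotate(+1)): offset=5, physical=[E,k,C,F,B,A], logical=[A,E,k,C,F,B]
After op 9 (rotate(-1)): offset=4, physical=[E,k,C,F,B,A], logical=[B,A,E,k,C,F]
After op 10 (replace(0, 'i')): offset=4, physical=[E,k,C,F,i,A], logical=[i,A,E,k,C,F]
After op 11 (rotate(-3)): offset=1, physical=[E,k,C,F,i,A], logical=[k,C,F,i,A,E]
After op 12 (swap(4, 0)): offset=1, physical=[E,A,C,F,i,k], logical=[A,C,F,i,k,E]

Answer: A,C,F,i,k,E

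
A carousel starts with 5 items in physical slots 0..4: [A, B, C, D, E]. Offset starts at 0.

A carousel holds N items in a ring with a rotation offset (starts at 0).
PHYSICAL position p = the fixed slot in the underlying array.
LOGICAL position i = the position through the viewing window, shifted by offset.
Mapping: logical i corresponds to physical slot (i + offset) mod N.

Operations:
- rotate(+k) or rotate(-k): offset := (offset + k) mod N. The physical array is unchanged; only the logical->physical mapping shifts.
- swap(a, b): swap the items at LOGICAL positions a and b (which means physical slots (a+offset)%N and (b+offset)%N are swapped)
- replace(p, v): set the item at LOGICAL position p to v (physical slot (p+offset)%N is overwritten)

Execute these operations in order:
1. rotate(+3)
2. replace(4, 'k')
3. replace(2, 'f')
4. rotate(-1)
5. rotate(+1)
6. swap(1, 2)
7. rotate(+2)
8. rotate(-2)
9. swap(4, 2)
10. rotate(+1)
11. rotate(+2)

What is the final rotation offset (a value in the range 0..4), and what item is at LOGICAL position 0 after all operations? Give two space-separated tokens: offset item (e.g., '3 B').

After op 1 (rotate(+3)): offset=3, physical=[A,B,C,D,E], logical=[D,E,A,B,C]
After op 2 (replace(4, 'k')): offset=3, physical=[A,B,k,D,E], logical=[D,E,A,B,k]
After op 3 (replace(2, 'f')): offset=3, physical=[f,B,k,D,E], logical=[D,E,f,B,k]
After op 4 (rotate(-1)): offset=2, physical=[f,B,k,D,E], logical=[k,D,E,f,B]
After op 5 (rotate(+1)): offset=3, physical=[f,B,k,D,E], logical=[D,E,f,B,k]
After op 6 (swap(1, 2)): offset=3, physical=[E,B,k,D,f], logical=[D,f,E,B,k]
After op 7 (rotate(+2)): offset=0, physical=[E,B,k,D,f], logical=[E,B,k,D,f]
After op 8 (rotate(-2)): offset=3, physical=[E,B,k,D,f], logical=[D,f,E,B,k]
After op 9 (swap(4, 2)): offset=3, physical=[k,B,E,D,f], logical=[D,f,k,B,E]
After op 10 (rotate(+1)): offset=4, physical=[k,B,E,D,f], logical=[f,k,B,E,D]
After op 11 (rotate(+2)): offset=1, physical=[k,B,E,D,f], logical=[B,E,D,f,k]

Answer: 1 B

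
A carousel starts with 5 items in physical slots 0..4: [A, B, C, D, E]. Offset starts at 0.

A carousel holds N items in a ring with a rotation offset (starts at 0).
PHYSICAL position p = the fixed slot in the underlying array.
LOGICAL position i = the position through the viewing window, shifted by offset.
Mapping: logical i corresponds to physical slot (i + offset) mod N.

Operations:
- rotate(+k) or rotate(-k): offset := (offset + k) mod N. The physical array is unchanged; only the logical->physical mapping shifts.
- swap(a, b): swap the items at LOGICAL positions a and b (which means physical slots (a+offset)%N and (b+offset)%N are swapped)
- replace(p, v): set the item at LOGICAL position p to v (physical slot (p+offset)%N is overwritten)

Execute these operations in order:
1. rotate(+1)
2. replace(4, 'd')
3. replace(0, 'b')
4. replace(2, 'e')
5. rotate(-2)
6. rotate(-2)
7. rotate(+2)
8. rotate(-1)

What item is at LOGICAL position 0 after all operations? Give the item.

Answer: e

Derivation:
After op 1 (rotate(+1)): offset=1, physical=[A,B,C,D,E], logical=[B,C,D,E,A]
After op 2 (replace(4, 'd')): offset=1, physical=[d,B,C,D,E], logical=[B,C,D,E,d]
After op 3 (replace(0, 'b')): offset=1, physical=[d,b,C,D,E], logical=[b,C,D,E,d]
After op 4 (replace(2, 'e')): offset=1, physical=[d,b,C,e,E], logical=[b,C,e,E,d]
After op 5 (rotate(-2)): offset=4, physical=[d,b,C,e,E], logical=[E,d,b,C,e]
After op 6 (rotate(-2)): offset=2, physical=[d,b,C,e,E], logical=[C,e,E,d,b]
After op 7 (rotate(+2)): offset=4, physical=[d,b,C,e,E], logical=[E,d,b,C,e]
After op 8 (rotate(-1)): offset=3, physical=[d,b,C,e,E], logical=[e,E,d,b,C]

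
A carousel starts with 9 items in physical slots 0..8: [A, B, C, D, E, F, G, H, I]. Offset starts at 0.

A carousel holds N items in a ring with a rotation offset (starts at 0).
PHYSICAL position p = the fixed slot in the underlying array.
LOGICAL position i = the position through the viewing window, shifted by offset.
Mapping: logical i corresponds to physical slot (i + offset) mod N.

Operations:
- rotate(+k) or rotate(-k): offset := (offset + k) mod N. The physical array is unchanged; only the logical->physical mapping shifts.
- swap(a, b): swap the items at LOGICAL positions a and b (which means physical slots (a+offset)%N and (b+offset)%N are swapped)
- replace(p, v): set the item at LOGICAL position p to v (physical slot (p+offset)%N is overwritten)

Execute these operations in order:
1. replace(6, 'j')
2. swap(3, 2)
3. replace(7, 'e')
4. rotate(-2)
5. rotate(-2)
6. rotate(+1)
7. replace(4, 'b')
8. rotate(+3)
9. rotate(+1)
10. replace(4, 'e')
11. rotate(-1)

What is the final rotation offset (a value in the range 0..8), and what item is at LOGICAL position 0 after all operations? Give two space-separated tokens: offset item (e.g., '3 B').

After op 1 (replace(6, 'j')): offset=0, physical=[A,B,C,D,E,F,j,H,I], logical=[A,B,C,D,E,F,j,H,I]
After op 2 (swap(3, 2)): offset=0, physical=[A,B,D,C,E,F,j,H,I], logical=[A,B,D,C,E,F,j,H,I]
After op 3 (replace(7, 'e')): offset=0, physical=[A,B,D,C,E,F,j,e,I], logical=[A,B,D,C,E,F,j,e,I]
After op 4 (rotate(-2)): offset=7, physical=[A,B,D,C,E,F,j,e,I], logical=[e,I,A,B,D,C,E,F,j]
After op 5 (rotate(-2)): offset=5, physical=[A,B,D,C,E,F,j,e,I], logical=[F,j,e,I,A,B,D,C,E]
After op 6 (rotate(+1)): offset=6, physical=[A,B,D,C,E,F,j,e,I], logical=[j,e,I,A,B,D,C,E,F]
After op 7 (replace(4, 'b')): offset=6, physical=[A,b,D,C,E,F,j,e,I], logical=[j,e,I,A,b,D,C,E,F]
After op 8 (rotate(+3)): offset=0, physical=[A,b,D,C,E,F,j,e,I], logical=[A,b,D,C,E,F,j,e,I]
After op 9 (rotate(+1)): offset=1, physical=[A,b,D,C,E,F,j,e,I], logical=[b,D,C,E,F,j,e,I,A]
After op 10 (replace(4, 'e')): offset=1, physical=[A,b,D,C,E,e,j,e,I], logical=[b,D,C,E,e,j,e,I,A]
After op 11 (rotate(-1)): offset=0, physical=[A,b,D,C,E,e,j,e,I], logical=[A,b,D,C,E,e,j,e,I]

Answer: 0 A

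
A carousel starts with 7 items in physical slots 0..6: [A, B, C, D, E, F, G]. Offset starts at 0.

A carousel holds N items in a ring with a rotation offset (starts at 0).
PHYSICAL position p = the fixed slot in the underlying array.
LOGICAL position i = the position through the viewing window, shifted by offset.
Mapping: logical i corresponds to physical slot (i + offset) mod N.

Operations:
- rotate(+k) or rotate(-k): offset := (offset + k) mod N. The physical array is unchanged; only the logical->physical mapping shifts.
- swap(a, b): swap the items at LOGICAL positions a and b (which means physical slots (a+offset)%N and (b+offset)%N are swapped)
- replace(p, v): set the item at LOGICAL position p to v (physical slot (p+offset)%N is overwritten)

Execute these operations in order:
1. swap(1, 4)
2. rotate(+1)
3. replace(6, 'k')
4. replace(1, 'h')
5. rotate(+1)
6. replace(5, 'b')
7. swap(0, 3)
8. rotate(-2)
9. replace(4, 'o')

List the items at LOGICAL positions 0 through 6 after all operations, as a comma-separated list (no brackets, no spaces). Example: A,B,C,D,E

After op 1 (swap(1, 4)): offset=0, physical=[A,E,C,D,B,F,G], logical=[A,E,C,D,B,F,G]
After op 2 (rotate(+1)): offset=1, physical=[A,E,C,D,B,F,G], logical=[E,C,D,B,F,G,A]
After op 3 (replace(6, 'k')): offset=1, physical=[k,E,C,D,B,F,G], logical=[E,C,D,B,F,G,k]
After op 4 (replace(1, 'h')): offset=1, physical=[k,E,h,D,B,F,G], logical=[E,h,D,B,F,G,k]
After op 5 (rotate(+1)): offset=2, physical=[k,E,h,D,B,F,G], logical=[h,D,B,F,G,k,E]
After op 6 (replace(5, 'b')): offset=2, physical=[b,E,h,D,B,F,G], logical=[h,D,B,F,G,b,E]
After op 7 (swap(0, 3)): offset=2, physical=[b,E,F,D,B,h,G], logical=[F,D,B,h,G,b,E]
After op 8 (rotate(-2)): offset=0, physical=[b,E,F,D,B,h,G], logical=[b,E,F,D,B,h,G]
After op 9 (replace(4, 'o')): offset=0, physical=[b,E,F,D,o,h,G], logical=[b,E,F,D,o,h,G]

Answer: b,E,F,D,o,h,G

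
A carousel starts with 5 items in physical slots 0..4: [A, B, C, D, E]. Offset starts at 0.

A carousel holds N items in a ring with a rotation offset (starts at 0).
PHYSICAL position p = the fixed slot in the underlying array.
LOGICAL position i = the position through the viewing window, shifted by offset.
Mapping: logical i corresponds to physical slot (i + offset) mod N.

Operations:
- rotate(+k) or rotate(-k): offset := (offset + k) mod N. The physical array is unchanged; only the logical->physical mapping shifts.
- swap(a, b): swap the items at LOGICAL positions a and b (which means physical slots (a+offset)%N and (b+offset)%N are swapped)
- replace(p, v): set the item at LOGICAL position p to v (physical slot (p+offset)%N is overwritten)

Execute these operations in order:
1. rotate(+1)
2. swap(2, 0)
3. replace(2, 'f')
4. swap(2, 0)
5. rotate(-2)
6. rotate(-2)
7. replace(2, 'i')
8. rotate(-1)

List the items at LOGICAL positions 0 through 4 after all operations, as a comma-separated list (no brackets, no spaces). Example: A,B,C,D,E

After op 1 (rotate(+1)): offset=1, physical=[A,B,C,D,E], logical=[B,C,D,E,A]
After op 2 (swap(2, 0)): offset=1, physical=[A,D,C,B,E], logical=[D,C,B,E,A]
After op 3 (replace(2, 'f')): offset=1, physical=[A,D,C,f,E], logical=[D,C,f,E,A]
After op 4 (swap(2, 0)): offset=1, physical=[A,f,C,D,E], logical=[f,C,D,E,A]
After op 5 (rotate(-2)): offset=4, physical=[A,f,C,D,E], logical=[E,A,f,C,D]
After op 6 (rotate(-2)): offset=2, physical=[A,f,C,D,E], logical=[C,D,E,A,f]
After op 7 (replace(2, 'i')): offset=2, physical=[A,f,C,D,i], logical=[C,D,i,A,f]
After op 8 (rotate(-1)): offset=1, physical=[A,f,C,D,i], logical=[f,C,D,i,A]

Answer: f,C,D,i,A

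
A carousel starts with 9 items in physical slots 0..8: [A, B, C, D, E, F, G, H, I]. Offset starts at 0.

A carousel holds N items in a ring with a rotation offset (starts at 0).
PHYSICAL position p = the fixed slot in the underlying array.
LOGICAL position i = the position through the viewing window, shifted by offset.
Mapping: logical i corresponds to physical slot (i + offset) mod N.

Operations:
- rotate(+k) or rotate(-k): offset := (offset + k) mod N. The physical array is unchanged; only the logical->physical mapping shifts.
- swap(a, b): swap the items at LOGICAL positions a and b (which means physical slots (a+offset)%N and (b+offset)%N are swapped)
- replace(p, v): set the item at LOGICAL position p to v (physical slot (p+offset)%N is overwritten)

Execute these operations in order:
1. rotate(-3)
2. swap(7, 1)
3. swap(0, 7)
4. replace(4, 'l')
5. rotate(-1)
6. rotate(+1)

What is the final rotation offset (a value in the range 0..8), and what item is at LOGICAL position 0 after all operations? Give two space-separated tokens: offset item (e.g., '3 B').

After op 1 (rotate(-3)): offset=6, physical=[A,B,C,D,E,F,G,H,I], logical=[G,H,I,A,B,C,D,E,F]
After op 2 (swap(7, 1)): offset=6, physical=[A,B,C,D,H,F,G,E,I], logical=[G,E,I,A,B,C,D,H,F]
After op 3 (swap(0, 7)): offset=6, physical=[A,B,C,D,G,F,H,E,I], logical=[H,E,I,A,B,C,D,G,F]
After op 4 (replace(4, 'l')): offset=6, physical=[A,l,C,D,G,F,H,E,I], logical=[H,E,I,A,l,C,D,G,F]
After op 5 (rotate(-1)): offset=5, physical=[A,l,C,D,G,F,H,E,I], logical=[F,H,E,I,A,l,C,D,G]
After op 6 (rotate(+1)): offset=6, physical=[A,l,C,D,G,F,H,E,I], logical=[H,E,I,A,l,C,D,G,F]

Answer: 6 H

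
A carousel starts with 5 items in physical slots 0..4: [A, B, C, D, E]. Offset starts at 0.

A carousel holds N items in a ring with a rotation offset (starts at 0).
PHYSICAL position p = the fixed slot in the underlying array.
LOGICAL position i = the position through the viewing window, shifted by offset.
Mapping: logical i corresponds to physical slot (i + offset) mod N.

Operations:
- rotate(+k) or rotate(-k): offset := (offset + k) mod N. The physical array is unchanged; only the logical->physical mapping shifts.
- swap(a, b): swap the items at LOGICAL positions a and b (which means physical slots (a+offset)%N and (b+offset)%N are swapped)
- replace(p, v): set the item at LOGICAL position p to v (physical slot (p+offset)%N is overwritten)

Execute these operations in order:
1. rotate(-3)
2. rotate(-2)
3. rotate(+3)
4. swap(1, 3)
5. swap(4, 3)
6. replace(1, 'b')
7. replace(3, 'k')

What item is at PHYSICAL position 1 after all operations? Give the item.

After op 1 (rotate(-3)): offset=2, physical=[A,B,C,D,E], logical=[C,D,E,A,B]
After op 2 (rotate(-2)): offset=0, physical=[A,B,C,D,E], logical=[A,B,C,D,E]
After op 3 (rotate(+3)): offset=3, physical=[A,B,C,D,E], logical=[D,E,A,B,C]
After op 4 (swap(1, 3)): offset=3, physical=[A,E,C,D,B], logical=[D,B,A,E,C]
After op 5 (swap(4, 3)): offset=3, physical=[A,C,E,D,B], logical=[D,B,A,C,E]
After op 6 (replace(1, 'b')): offset=3, physical=[A,C,E,D,b], logical=[D,b,A,C,E]
After op 7 (replace(3, 'k')): offset=3, physical=[A,k,E,D,b], logical=[D,b,A,k,E]

Answer: k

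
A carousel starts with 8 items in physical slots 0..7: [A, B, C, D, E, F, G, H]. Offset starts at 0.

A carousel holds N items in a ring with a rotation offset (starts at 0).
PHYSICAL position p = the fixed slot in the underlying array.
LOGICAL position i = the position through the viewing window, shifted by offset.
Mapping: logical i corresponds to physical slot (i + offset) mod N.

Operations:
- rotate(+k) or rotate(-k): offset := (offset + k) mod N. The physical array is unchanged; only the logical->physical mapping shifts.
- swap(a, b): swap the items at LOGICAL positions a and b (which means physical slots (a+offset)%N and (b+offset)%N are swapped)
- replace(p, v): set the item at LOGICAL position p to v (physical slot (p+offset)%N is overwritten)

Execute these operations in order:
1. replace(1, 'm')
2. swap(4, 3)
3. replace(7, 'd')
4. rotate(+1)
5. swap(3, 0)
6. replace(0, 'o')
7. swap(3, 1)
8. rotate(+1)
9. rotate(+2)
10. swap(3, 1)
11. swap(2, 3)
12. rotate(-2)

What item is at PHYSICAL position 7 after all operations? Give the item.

After op 1 (replace(1, 'm')): offset=0, physical=[A,m,C,D,E,F,G,H], logical=[A,m,C,D,E,F,G,H]
After op 2 (swap(4, 3)): offset=0, physical=[A,m,C,E,D,F,G,H], logical=[A,m,C,E,D,F,G,H]
After op 3 (replace(7, 'd')): offset=0, physical=[A,m,C,E,D,F,G,d], logical=[A,m,C,E,D,F,G,d]
After op 4 (rotate(+1)): offset=1, physical=[A,m,C,E,D,F,G,d], logical=[m,C,E,D,F,G,d,A]
After op 5 (swap(3, 0)): offset=1, physical=[A,D,C,E,m,F,G,d], logical=[D,C,E,m,F,G,d,A]
After op 6 (replace(0, 'o')): offset=1, physical=[A,o,C,E,m,F,G,d], logical=[o,C,E,m,F,G,d,A]
After op 7 (swap(3, 1)): offset=1, physical=[A,o,m,E,C,F,G,d], logical=[o,m,E,C,F,G,d,A]
After op 8 (rotate(+1)): offset=2, physical=[A,o,m,E,C,F,G,d], logical=[m,E,C,F,G,d,A,o]
After op 9 (rotate(+2)): offset=4, physical=[A,o,m,E,C,F,G,d], logical=[C,F,G,d,A,o,m,E]
After op 10 (swap(3, 1)): offset=4, physical=[A,o,m,E,C,d,G,F], logical=[C,d,G,F,A,o,m,E]
After op 11 (swap(2, 3)): offset=4, physical=[A,o,m,E,C,d,F,G], logical=[C,d,F,G,A,o,m,E]
After op 12 (rotate(-2)): offset=2, physical=[A,o,m,E,C,d,F,G], logical=[m,E,C,d,F,G,A,o]

Answer: G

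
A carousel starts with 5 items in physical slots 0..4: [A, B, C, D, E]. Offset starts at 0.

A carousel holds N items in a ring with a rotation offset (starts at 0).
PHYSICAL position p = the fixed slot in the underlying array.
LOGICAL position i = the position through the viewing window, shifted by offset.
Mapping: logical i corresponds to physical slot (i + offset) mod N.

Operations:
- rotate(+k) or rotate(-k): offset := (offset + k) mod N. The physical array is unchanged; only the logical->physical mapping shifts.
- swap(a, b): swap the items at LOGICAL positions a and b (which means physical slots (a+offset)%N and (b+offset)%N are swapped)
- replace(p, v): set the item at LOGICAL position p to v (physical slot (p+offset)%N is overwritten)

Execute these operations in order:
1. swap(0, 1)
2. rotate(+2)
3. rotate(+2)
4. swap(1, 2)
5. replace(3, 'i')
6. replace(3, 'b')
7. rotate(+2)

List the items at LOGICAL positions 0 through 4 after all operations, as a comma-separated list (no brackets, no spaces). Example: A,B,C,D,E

Answer: B,b,D,E,A

Derivation:
After op 1 (swap(0, 1)): offset=0, physical=[B,A,C,D,E], logical=[B,A,C,D,E]
After op 2 (rotate(+2)): offset=2, physical=[B,A,C,D,E], logical=[C,D,E,B,A]
After op 3 (rotate(+2)): offset=4, physical=[B,A,C,D,E], logical=[E,B,A,C,D]
After op 4 (swap(1, 2)): offset=4, physical=[A,B,C,D,E], logical=[E,A,B,C,D]
After op 5 (replace(3, 'i')): offset=4, physical=[A,B,i,D,E], logical=[E,A,B,i,D]
After op 6 (replace(3, 'b')): offset=4, physical=[A,B,b,D,E], logical=[E,A,B,b,D]
After op 7 (rotate(+2)): offset=1, physical=[A,B,b,D,E], logical=[B,b,D,E,A]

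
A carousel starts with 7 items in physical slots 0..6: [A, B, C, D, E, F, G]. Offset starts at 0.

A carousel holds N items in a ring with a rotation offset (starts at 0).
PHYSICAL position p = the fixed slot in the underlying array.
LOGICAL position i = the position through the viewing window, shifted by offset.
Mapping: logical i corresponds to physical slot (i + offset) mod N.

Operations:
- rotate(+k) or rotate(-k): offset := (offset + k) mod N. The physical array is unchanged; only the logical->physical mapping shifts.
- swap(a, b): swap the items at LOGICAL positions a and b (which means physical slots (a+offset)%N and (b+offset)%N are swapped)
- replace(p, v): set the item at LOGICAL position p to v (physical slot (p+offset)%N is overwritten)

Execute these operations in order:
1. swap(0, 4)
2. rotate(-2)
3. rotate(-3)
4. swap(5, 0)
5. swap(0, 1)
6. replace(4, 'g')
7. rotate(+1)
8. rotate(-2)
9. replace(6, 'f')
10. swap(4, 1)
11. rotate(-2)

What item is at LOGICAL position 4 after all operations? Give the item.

Answer: E

Derivation:
After op 1 (swap(0, 4)): offset=0, physical=[E,B,C,D,A,F,G], logical=[E,B,C,D,A,F,G]
After op 2 (rotate(-2)): offset=5, physical=[E,B,C,D,A,F,G], logical=[F,G,E,B,C,D,A]
After op 3 (rotate(-3)): offset=2, physical=[E,B,C,D,A,F,G], logical=[C,D,A,F,G,E,B]
After op 4 (swap(5, 0)): offset=2, physical=[C,B,E,D,A,F,G], logical=[E,D,A,F,G,C,B]
After op 5 (swap(0, 1)): offset=2, physical=[C,B,D,E,A,F,G], logical=[D,E,A,F,G,C,B]
After op 6 (replace(4, 'g')): offset=2, physical=[C,B,D,E,A,F,g], logical=[D,E,A,F,g,C,B]
After op 7 (rotate(+1)): offset=3, physical=[C,B,D,E,A,F,g], logical=[E,A,F,g,C,B,D]
After op 8 (rotate(-2)): offset=1, physical=[C,B,D,E,A,F,g], logical=[B,D,E,A,F,g,C]
After op 9 (replace(6, 'f')): offset=1, physical=[f,B,D,E,A,F,g], logical=[B,D,E,A,F,g,f]
After op 10 (swap(4, 1)): offset=1, physical=[f,B,F,E,A,D,g], logical=[B,F,E,A,D,g,f]
After op 11 (rotate(-2)): offset=6, physical=[f,B,F,E,A,D,g], logical=[g,f,B,F,E,A,D]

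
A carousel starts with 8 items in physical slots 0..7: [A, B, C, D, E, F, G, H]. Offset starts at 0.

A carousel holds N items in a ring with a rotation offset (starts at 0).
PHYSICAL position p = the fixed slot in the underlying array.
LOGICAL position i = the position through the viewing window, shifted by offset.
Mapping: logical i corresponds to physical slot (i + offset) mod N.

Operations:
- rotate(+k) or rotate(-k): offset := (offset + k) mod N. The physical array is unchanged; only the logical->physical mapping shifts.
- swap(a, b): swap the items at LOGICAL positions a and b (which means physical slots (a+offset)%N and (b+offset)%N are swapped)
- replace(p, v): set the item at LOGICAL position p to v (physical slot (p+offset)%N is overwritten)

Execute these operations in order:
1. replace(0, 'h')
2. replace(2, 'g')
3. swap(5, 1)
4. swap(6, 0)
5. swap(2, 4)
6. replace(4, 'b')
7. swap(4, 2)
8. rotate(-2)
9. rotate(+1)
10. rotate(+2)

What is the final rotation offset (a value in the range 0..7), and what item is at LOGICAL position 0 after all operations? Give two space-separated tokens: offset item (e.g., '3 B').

After op 1 (replace(0, 'h')): offset=0, physical=[h,B,C,D,E,F,G,H], logical=[h,B,C,D,E,F,G,H]
After op 2 (replace(2, 'g')): offset=0, physical=[h,B,g,D,E,F,G,H], logical=[h,B,g,D,E,F,G,H]
After op 3 (swap(5, 1)): offset=0, physical=[h,F,g,D,E,B,G,H], logical=[h,F,g,D,E,B,G,H]
After op 4 (swap(6, 0)): offset=0, physical=[G,F,g,D,E,B,h,H], logical=[G,F,g,D,E,B,h,H]
After op 5 (swap(2, 4)): offset=0, physical=[G,F,E,D,g,B,h,H], logical=[G,F,E,D,g,B,h,H]
After op 6 (replace(4, 'b')): offset=0, physical=[G,F,E,D,b,B,h,H], logical=[G,F,E,D,b,B,h,H]
After op 7 (swap(4, 2)): offset=0, physical=[G,F,b,D,E,B,h,H], logical=[G,F,b,D,E,B,h,H]
After op 8 (rotate(-2)): offset=6, physical=[G,F,b,D,E,B,h,H], logical=[h,H,G,F,b,D,E,B]
After op 9 (rotate(+1)): offset=7, physical=[G,F,b,D,E,B,h,H], logical=[H,G,F,b,D,E,B,h]
After op 10 (rotate(+2)): offset=1, physical=[G,F,b,D,E,B,h,H], logical=[F,b,D,E,B,h,H,G]

Answer: 1 F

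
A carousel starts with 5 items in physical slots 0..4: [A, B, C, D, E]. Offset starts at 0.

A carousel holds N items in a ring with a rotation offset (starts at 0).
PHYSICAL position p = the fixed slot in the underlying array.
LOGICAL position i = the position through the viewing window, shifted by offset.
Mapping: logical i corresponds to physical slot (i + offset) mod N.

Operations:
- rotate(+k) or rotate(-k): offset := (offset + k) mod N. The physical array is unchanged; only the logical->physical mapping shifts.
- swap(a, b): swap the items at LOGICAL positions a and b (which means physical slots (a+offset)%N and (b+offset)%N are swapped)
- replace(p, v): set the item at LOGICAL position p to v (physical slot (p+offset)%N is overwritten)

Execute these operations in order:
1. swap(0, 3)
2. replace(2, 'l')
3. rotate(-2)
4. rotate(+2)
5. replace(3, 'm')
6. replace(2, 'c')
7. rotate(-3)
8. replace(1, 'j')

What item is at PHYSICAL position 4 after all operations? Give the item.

Answer: E

Derivation:
After op 1 (swap(0, 3)): offset=0, physical=[D,B,C,A,E], logical=[D,B,C,A,E]
After op 2 (replace(2, 'l')): offset=0, physical=[D,B,l,A,E], logical=[D,B,l,A,E]
After op 3 (rotate(-2)): offset=3, physical=[D,B,l,A,E], logical=[A,E,D,B,l]
After op 4 (rotate(+2)): offset=0, physical=[D,B,l,A,E], logical=[D,B,l,A,E]
After op 5 (replace(3, 'm')): offset=0, physical=[D,B,l,m,E], logical=[D,B,l,m,E]
After op 6 (replace(2, 'c')): offset=0, physical=[D,B,c,m,E], logical=[D,B,c,m,E]
After op 7 (rotate(-3)): offset=2, physical=[D,B,c,m,E], logical=[c,m,E,D,B]
After op 8 (replace(1, 'j')): offset=2, physical=[D,B,c,j,E], logical=[c,j,E,D,B]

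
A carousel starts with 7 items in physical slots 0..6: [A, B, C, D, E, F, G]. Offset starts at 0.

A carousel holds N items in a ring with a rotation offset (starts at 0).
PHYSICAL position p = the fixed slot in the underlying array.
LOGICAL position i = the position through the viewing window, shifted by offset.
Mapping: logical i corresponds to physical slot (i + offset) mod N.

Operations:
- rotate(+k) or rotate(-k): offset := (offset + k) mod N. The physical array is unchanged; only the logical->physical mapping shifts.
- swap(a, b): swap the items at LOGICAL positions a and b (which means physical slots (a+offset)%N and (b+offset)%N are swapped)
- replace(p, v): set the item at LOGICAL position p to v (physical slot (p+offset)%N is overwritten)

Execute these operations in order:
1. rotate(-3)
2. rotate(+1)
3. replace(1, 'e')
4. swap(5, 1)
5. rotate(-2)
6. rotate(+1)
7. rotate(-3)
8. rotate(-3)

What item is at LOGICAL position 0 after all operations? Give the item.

Answer: F

Derivation:
After op 1 (rotate(-3)): offset=4, physical=[A,B,C,D,E,F,G], logical=[E,F,G,A,B,C,D]
After op 2 (rotate(+1)): offset=5, physical=[A,B,C,D,E,F,G], logical=[F,G,A,B,C,D,E]
After op 3 (replace(1, 'e')): offset=5, physical=[A,B,C,D,E,F,e], logical=[F,e,A,B,C,D,E]
After op 4 (swap(5, 1)): offset=5, physical=[A,B,C,e,E,F,D], logical=[F,D,A,B,C,e,E]
After op 5 (rotate(-2)): offset=3, physical=[A,B,C,e,E,F,D], logical=[e,E,F,D,A,B,C]
After op 6 (rotate(+1)): offset=4, physical=[A,B,C,e,E,F,D], logical=[E,F,D,A,B,C,e]
After op 7 (rotate(-3)): offset=1, physical=[A,B,C,e,E,F,D], logical=[B,C,e,E,F,D,A]
After op 8 (rotate(-3)): offset=5, physical=[A,B,C,e,E,F,D], logical=[F,D,A,B,C,e,E]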